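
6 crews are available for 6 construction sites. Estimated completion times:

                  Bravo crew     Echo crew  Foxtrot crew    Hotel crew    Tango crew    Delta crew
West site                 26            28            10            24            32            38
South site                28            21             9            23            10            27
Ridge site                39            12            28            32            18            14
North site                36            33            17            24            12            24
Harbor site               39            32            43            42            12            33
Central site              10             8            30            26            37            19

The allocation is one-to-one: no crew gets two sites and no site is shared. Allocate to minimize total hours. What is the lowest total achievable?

Optimal: Bravo crew→Central site (10 hours), Echo crew→South site (21 hours), Foxtrot crew→West site (10 hours), Hotel crew→North site (24 hours), Tango crew→Harbor site (12 hours), Delta crew→Ridge site (14 hours) — total 10+21+10+24+12+14 = 91 hours.
Min-entry greedy (repeatedly take the single cheapest remaining cell) gives 106 hours, worse by 15.

Minimum total: 91 hours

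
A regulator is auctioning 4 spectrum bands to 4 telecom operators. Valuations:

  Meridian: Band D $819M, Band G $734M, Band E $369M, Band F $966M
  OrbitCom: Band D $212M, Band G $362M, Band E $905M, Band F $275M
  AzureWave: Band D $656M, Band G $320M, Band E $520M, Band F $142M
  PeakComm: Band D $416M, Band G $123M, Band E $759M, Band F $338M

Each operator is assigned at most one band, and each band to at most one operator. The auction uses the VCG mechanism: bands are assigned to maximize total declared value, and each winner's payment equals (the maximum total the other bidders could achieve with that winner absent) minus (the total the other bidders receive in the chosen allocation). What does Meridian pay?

Efficient allocation: Meridian→Band F ($966M), OrbitCom→Band G ($362M), AzureWave→Band D ($656M), PeakComm→Band E ($759M); total welfare W = $2743M.
Meridian receives Band F at value $966M, so the others get W − 966 = $1777M.
Without Meridian: best allocation of the remaining 3 bidders over all 4 bands is OrbitCom→Band E ($905M), AzureWave→Band D ($656M), PeakComm→Band F ($338M), total $1899M.
VCG payment = (others' best without Meridian) − (others' welfare with Meridian) = 1899 − 1777 = $122M.

Meridian pays $122M.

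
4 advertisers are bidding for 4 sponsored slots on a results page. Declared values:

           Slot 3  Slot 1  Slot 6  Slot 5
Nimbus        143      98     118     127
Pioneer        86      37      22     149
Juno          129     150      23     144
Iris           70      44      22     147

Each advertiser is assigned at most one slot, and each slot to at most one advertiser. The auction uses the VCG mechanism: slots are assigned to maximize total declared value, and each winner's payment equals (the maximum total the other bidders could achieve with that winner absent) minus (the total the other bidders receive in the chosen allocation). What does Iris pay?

Iris pays $88.

Efficient allocation: Nimbus→Slot 6 ($118), Pioneer→Slot 3 ($86), Juno→Slot 1 ($150), Iris→Slot 5 ($147); total welfare W = $501.
Iris receives Slot 5 at value $147, so the others get W − 147 = $354.
Without Iris: best allocation of the remaining 3 bidders over all 4 slots is Nimbus→Slot 3 ($143), Pioneer→Slot 5 ($149), Juno→Slot 1 ($150), total $442.
VCG payment = (others' best without Iris) − (others' welfare with Iris) = 442 − 354 = $88.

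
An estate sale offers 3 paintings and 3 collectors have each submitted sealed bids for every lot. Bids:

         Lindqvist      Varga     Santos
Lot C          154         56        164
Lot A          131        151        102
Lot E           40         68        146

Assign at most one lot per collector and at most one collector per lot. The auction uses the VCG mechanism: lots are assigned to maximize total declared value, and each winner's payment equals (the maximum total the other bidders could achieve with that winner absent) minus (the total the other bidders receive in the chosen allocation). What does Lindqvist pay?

Lindqvist pays $18.

Efficient allocation: Lindqvist→Lot C ($154), Varga→Lot A ($151), Santos→Lot E ($146); total welfare W = $451.
Lindqvist receives Lot C at value $154, so the others get W − 154 = $297.
Without Lindqvist: best allocation of the remaining 2 bidders over all 3 lots is Varga→Lot A ($151), Santos→Lot C ($164), total $315.
VCG payment = (others' best without Lindqvist) − (others' welfare with Lindqvist) = 315 − 297 = $18.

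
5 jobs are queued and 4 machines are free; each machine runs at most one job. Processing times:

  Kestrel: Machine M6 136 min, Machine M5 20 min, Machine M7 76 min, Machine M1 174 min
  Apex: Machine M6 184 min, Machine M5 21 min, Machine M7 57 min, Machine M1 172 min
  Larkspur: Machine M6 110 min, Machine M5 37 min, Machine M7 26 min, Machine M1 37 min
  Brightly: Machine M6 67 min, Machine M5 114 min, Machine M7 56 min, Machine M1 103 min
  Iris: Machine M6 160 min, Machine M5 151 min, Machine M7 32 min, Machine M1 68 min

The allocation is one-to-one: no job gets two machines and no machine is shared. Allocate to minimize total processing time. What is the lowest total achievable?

Minimum total: 156 min

Treat this as an assignment problem: match each job to one machine.
Optimal: Brightly→Machine M6 (67 min), Kestrel→Machine M5 (20 min), Iris→Machine M7 (32 min), Larkspur→Machine M1 (37 min) — total 67+20+32+37 = 156 min.
Next-best assignment: Brightly→Machine M6, Apex→Machine M5, Iris→Machine M7, Larkspur→Machine M1 = 157 min.
Swapping Kestrel↔Larkspur (Kestrel→Machine M1 174 min, Larkspur→Machine M5 37 min) adds 154.
Checked against all permutations: 156 min is optimal.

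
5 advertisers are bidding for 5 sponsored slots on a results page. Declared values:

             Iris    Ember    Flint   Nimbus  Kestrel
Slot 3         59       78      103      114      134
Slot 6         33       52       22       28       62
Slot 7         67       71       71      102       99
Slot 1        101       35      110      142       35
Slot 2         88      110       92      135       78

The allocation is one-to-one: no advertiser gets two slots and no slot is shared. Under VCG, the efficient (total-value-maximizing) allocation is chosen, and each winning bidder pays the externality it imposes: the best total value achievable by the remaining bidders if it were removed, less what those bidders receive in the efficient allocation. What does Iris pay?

Efficient allocation: Iris→Slot 7 ($67), Ember→Slot 6 ($52), Flint→Slot 1 ($110), Nimbus→Slot 2 ($135), Kestrel→Slot 3 ($134); total welfare W = $498.
Iris receives Slot 7 at value $67, so the others get W − 67 = $431.
Without Iris: best allocation of the remaining 4 bidders over all 5 slots is Ember→Slot 2 ($110), Flint→Slot 7 ($71), Nimbus→Slot 1 ($142), Kestrel→Slot 3 ($134), total $457.
VCG payment = (others' best without Iris) − (others' welfare with Iris) = 457 − 431 = $26.

Iris pays $26.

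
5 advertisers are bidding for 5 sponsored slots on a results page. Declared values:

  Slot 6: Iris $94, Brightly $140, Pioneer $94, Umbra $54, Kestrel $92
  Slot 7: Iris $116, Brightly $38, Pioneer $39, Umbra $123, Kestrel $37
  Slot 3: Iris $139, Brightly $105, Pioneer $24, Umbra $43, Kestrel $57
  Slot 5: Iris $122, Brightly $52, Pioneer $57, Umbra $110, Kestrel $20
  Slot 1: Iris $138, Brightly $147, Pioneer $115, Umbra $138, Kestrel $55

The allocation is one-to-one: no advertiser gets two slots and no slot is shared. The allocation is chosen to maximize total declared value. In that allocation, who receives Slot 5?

Pioneer receives Slot 5.

Optimal: Iris→Slot 3 ($139), Brightly→Slot 1 ($147), Pioneer→Slot 5 ($57), Umbra→Slot 7 ($123), Kestrel→Slot 6 ($92) — total 139+147+57+123+92 = $558.
Max-entry greedy (repeatedly take the single best remaining cell) gives $523, worse by 35.
Pioneer's own top slot is Slot 1 ($115), but forcing Pioneer→Slot 1 and reassigning the rest optimally gives only $557 — worse by 1.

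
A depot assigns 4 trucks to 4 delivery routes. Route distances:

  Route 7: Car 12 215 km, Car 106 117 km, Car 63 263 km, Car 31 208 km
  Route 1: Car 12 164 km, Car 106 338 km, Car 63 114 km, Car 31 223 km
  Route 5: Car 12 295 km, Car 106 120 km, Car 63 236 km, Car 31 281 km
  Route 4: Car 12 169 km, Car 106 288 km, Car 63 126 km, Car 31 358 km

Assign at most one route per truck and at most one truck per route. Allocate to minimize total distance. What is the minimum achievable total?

Optimal: Car 12→Route 4 (169 km), Car 106→Route 5 (120 km), Car 63→Route 1 (114 km), Car 31→Route 7 (208 km) — total 169+120+114+208 = 611 km.
Column-greedy (each route in turn goes to its cheapest remaining truck) gives 681 km, worse by 70.
Swapping Car 63↔Car 106 (Car 63→Route 5 236 km, Car 106→Route 1 338 km) adds 340.

Min total: 611 km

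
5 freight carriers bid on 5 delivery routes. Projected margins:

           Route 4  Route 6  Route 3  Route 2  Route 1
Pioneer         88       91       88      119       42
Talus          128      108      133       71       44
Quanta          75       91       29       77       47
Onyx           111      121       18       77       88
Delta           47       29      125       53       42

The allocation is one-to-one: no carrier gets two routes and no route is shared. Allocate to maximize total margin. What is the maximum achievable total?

Max total: $551k

This is the linear assignment problem.
Optimal: Pioneer→Route 2 ($119k), Talus→Route 4 ($128k), Quanta→Route 6 ($91k), Onyx→Route 1 ($88k), Delta→Route 3 ($125k) — total 119+128+91+88+125 = $551k.
Row-greedy (each carrier in turn takes its best remaining route) gives $496k, worse by 55.
Next-best assignment: Pioneer→Route 2, Talus→Route 4, Quanta→Route 1, Onyx→Route 6, Delta→Route 3 = $540k.
Swapping Pioneer↔Delta (Pioneer→Route 3 $88k, Delta→Route 2 $53k) loses 103.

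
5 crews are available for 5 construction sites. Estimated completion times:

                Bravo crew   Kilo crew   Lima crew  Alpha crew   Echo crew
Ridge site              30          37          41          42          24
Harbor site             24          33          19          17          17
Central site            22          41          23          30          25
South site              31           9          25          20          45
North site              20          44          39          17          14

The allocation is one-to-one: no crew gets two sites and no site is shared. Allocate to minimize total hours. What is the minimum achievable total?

Minimum total: 91 hours

Treat this as an assignment problem: match each crew to one site.
Optimal: Bravo crew→Central site (22 hours), Kilo crew→South site (9 hours), Lima crew→Harbor site (19 hours), Alpha crew→North site (17 hours), Echo crew→Ridge site (24 hours) — total 22+9+19+17+24 = 91 hours.
Column-greedy (each site in turn goes to its cheapest remaining crew) gives 111 hours, worse by 20.
Every other assignment is strictly worse.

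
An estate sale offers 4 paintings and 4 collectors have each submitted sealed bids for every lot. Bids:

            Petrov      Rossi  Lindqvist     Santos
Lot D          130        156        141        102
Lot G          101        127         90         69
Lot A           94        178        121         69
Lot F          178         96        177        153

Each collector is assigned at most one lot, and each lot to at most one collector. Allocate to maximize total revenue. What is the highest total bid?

Optimal: Petrov→Lot G ($101), Rossi→Lot A ($178), Lindqvist→Lot D ($141), Santos→Lot F ($153) — total 101+178+141+153 = $573.
Column-greedy (each lot in turn goes to its best remaining collector) gives $531, worse by 42.
Next-best assignment: Petrov→Lot F, Rossi→Lot A, Lindqvist→Lot D, Santos→Lot G = $566.
Swapping Petrov↔Lindqvist (Petrov→Lot D $130, Lindqvist→Lot G $90) loses 22.
Every other assignment is strictly worse.

Maximum total: $573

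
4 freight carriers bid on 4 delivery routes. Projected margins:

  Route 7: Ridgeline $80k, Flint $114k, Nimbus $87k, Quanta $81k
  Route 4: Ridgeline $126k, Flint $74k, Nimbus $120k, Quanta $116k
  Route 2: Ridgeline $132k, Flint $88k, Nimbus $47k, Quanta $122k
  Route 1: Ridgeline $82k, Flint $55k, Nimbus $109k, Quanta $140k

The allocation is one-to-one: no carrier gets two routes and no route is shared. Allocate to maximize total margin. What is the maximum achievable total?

This is a one-to-one assignment (maximum-weight bipartite matching).
Optimal: Ridgeline→Route 2 ($132k), Flint→Route 7 ($114k), Nimbus→Route 4 ($120k), Quanta→Route 1 ($140k) — total 132+114+120+140 = $506k.
Column-greedy (each route in turn goes to its best remaining carrier) gives $471k, worse by 35.
Next-best assignment: Ridgeline→Route 4, Flint→Route 7, Nimbus→Route 1, Quanta→Route 2 = $471k.
Swapping Quanta↔Flint (Quanta→Route 7 $81k, Flint→Route 1 $55k) loses 118.
Checked against all permutations: $506k is optimal.

Max total: $506k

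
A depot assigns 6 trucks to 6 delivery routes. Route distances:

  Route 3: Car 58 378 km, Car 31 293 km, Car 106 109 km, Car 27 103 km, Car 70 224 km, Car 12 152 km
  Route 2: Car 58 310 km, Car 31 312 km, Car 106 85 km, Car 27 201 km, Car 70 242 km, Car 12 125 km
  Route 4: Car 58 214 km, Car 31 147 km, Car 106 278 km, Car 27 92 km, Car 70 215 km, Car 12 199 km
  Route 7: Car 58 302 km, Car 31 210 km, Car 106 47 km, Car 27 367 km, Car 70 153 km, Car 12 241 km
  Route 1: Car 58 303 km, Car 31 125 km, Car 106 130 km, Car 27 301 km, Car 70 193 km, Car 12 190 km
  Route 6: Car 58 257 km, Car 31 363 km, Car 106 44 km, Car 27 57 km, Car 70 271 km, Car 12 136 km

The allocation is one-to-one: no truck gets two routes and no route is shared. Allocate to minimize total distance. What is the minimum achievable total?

Optimal: Car 58→Route 4 (214 km), Car 31→Route 1 (125 km), Car 106→Route 6 (44 km), Car 27→Route 3 (103 km), Car 70→Route 7 (153 km), Car 12→Route 2 (125 km) — total 214+125+44+103+153+125 = 764 km.
Column-greedy (each route in turn goes to its cheapest remaining truck) gives 935 km, worse by 171.
Next-best assignment: Car 58→Route 4, Car 31→Route 1, Car 106→Route 3, Car 27→Route 6, Car 70→Route 7, Car 12→Route 2 = 783 km.
Every other assignment is strictly worse.

Min total: 764 km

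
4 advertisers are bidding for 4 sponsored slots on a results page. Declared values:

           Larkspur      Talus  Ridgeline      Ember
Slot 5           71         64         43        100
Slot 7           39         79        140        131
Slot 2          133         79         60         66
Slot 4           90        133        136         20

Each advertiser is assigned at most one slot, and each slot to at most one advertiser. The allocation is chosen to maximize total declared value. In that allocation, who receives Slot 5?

Ember receives Slot 5.

Treat this as an assignment problem: match each advertiser to one slot.
Optimal: Larkspur→Slot 2 ($133), Talus→Slot 4 ($133), Ridgeline→Slot 7 ($140), Ember→Slot 5 ($100) — total 133+133+140+100 = $506.
Next-best assignment: Larkspur→Slot 2, Talus→Slot 5, Ridgeline→Slot 4, Ember→Slot 7 = $464.
Swapping Talus↔Ridgeline (Talus→Slot 7 $79, Ridgeline→Slot 4 $136) loses 58.
Ember's own top slot is Slot 7 ($131), but forcing Ember→Slot 7 and reassigning the rest optimally gives only $464 — worse by 42.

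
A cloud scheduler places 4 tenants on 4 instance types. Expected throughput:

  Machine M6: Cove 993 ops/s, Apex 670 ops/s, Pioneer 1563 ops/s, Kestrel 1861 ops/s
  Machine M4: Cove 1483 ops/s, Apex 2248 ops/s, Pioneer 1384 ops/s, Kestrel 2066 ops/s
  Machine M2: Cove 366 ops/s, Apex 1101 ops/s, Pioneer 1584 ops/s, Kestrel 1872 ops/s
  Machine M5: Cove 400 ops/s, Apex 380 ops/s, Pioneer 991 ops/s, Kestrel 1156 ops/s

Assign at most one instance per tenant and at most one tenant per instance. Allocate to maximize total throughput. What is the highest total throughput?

Max total: 6104 ops/s

Treat this as an assignment problem: match each tenant to one instance.
Optimal: Cove→Machine M6 (993 ops/s), Apex→Machine M4 (2248 ops/s), Pioneer→Machine M5 (991 ops/s), Kestrel→Machine M2 (1872 ops/s) — total 993+2248+991+1872 = 6104 ops/s.
Column-greedy (each instance in turn goes to its best remaining tenant) gives 6093 ops/s, worse by 11.
Swapping Kestrel↔Apex (Kestrel→Machine M4 2066 ops/s, Apex→Machine M2 1101 ops/s) loses 953.
Every other assignment is strictly worse.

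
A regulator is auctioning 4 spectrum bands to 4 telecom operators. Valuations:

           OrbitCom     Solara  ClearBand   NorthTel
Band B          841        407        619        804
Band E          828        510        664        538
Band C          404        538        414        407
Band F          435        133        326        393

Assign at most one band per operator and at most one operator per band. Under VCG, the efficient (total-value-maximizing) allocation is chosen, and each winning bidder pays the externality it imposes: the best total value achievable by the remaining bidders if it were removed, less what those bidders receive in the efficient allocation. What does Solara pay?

Solara pays $88M.

Efficient allocation: OrbitCom→Band E ($828M), Solara→Band C ($538M), ClearBand→Band F ($326M), NorthTel→Band B ($804M); total welfare W = $2496M.
Solara receives Band C at value $538M, so the others get W − 538 = $1958M.
Without Solara: best allocation of the remaining 3 bidders over all 4 bands is OrbitCom→Band E ($828M), ClearBand→Band C ($414M), NorthTel→Band B ($804M), total $2046M.
VCG payment = (others' best without Solara) − (others' welfare with Solara) = 2046 − 1958 = $88M.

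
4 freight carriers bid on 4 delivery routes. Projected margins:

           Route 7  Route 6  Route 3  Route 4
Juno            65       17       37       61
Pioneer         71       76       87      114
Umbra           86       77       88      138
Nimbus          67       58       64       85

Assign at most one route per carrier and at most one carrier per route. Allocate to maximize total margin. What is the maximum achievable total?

Max total: $348k

This is a one-to-one assignment (maximum-weight bipartite matching).
Optimal: Juno→Route 7 ($65k), Pioneer→Route 3 ($87k), Umbra→Route 4 ($138k), Nimbus→Route 6 ($58k) — total 65+87+138+58 = $348k.
Row-greedy (each carrier in turn takes its best remaining route) gives $325k, worse by 23.
Next-best assignment: Juno→Route 7, Pioneer→Route 6, Umbra→Route 4, Nimbus→Route 3 = $343k.
Every other assignment is strictly worse.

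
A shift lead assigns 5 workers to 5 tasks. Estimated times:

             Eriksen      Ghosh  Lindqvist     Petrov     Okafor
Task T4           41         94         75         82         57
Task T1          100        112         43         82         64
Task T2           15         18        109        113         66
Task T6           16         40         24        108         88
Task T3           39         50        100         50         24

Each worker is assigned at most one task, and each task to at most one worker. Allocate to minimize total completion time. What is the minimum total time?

Min total: 183 min

Optimal: Eriksen→Task T6 (16 min), Ghosh→Task T2 (18 min), Lindqvist→Task T1 (43 min), Petrov→Task T4 (82 min), Okafor→Task T3 (24 min) — total 16+18+43+82+24 = 183 min.
Min-entry greedy (repeatedly take the single cheapest remaining cell) gives 257 min, worse by 74.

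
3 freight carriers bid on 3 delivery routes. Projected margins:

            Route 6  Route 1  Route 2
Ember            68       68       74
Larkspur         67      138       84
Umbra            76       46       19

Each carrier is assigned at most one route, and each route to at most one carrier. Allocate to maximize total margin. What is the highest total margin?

Max total: $288k

This is the linear assignment problem.
Optimal: Ember→Route 2 ($74k), Larkspur→Route 1 ($138k), Umbra→Route 6 ($76k) — total 74+138+76 = $288k.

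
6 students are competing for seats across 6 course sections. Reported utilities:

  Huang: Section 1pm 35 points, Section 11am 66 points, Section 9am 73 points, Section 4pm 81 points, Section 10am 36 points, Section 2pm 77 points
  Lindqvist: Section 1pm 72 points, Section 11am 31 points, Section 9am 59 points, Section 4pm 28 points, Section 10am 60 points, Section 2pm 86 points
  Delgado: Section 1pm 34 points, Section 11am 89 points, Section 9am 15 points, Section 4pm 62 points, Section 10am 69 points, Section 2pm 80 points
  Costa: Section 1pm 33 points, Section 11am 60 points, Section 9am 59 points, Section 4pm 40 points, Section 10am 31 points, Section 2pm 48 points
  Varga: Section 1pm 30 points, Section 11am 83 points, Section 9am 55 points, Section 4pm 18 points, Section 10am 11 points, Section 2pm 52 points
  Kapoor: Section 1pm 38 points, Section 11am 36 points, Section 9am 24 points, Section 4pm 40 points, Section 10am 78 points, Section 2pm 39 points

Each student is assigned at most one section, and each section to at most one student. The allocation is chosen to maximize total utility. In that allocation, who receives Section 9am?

Optimal: Huang→Section 4pm (81 points), Lindqvist→Section 1pm (72 points), Delgado→Section 2pm (80 points), Costa→Section 9am (59 points), Varga→Section 11am (83 points), Kapoor→Section 10am (78 points) — total 81+72+80+59+83+78 = 453 points.
Row-greedy (each student in turn takes its best remaining section) gives 423 points, worse by 30.
Next-best assignment: Huang→Section 4pm, Lindqvist→Section 1pm, Delgado→Section 11am, Costa→Section 9am, Varga→Section 2pm, Kapoor→Section 10am = 431 points.
No other one-to-one assignment exceeds 453 points.
Costa's own top section is Section 11am (60 points), but forcing Costa→Section 11am and reassigning the rest optimally gives only 426 points — worse by 27.

Costa receives Section 9am.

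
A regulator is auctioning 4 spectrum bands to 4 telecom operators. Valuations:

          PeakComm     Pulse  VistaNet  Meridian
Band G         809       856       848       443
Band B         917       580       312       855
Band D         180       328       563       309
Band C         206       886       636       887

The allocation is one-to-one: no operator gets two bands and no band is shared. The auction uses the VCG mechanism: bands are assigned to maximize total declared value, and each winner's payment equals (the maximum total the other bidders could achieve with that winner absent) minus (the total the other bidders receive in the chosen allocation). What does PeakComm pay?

Efficient allocation: PeakComm→Band B ($917M), Pulse→Band G ($856M), VistaNet→Band D ($563M), Meridian→Band C ($887M); total welfare W = $3223M.
PeakComm receives Band B at value $917M, so the others get W − 917 = $2306M.
Without PeakComm: best allocation of the remaining 3 bidders over all 4 bands is Pulse→Band C ($886M), VistaNet→Band G ($848M), Meridian→Band B ($855M), total $2589M.
VCG payment = (others' best without PeakComm) − (others' welfare with PeakComm) = 2589 − 2306 = $283M.

PeakComm pays $283M.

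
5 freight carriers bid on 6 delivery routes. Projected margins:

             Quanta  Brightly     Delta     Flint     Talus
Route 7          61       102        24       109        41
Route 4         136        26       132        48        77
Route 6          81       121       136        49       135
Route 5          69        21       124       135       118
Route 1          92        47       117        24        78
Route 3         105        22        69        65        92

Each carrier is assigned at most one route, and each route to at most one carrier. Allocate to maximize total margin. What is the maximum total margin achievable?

This is the linear assignment problem.
Optimal: Quanta→Route 4 ($136k), Brightly→Route 7 ($102k), Delta→Route 1 ($117k), Flint→Route 5 ($135k), Talus→Route 6 ($135k) — total 136+102+117+135+135 = $625k.
Row-greedy (each carrier in turn takes its best remaining route) gives $582k, worse by 43.
No other one-to-one assignment exceeds $625k.

Maximum total: $625k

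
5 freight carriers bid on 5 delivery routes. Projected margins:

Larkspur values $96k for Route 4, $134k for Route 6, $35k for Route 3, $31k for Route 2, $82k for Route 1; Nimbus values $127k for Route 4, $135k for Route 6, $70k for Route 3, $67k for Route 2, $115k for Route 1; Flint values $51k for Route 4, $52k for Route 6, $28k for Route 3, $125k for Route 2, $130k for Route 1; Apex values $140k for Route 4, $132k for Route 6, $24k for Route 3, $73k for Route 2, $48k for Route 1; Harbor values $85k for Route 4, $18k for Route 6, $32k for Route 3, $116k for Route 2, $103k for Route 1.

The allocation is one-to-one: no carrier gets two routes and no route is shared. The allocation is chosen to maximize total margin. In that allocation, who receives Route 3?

Treat this as an assignment problem: match each carrier to one route.
Optimal: Larkspur→Route 6 ($134k), Nimbus→Route 3 ($70k), Flint→Route 1 ($130k), Apex→Route 4 ($140k), Harbor→Route 2 ($116k) — total 134+70+130+140+116 = $590k.
Row-greedy (each carrier in turn takes its best remaining route) gives $496k, worse by 94.
Next-best assignment: Larkspur→Route 6, Nimbus→Route 3, Flint→Route 2, Apex→Route 4, Harbor→Route 1 = $572k.
Swapping Larkspur↔Harbor (Larkspur→Route 2 $31k, Harbor→Route 6 $18k) loses 201.
No other one-to-one assignment exceeds $590k.
Nimbus's own top route is Route 6 ($135k), but forcing Nimbus→Route 6 and reassigning the rest optimally gives only $556k — worse by 34.

Nimbus receives Route 3.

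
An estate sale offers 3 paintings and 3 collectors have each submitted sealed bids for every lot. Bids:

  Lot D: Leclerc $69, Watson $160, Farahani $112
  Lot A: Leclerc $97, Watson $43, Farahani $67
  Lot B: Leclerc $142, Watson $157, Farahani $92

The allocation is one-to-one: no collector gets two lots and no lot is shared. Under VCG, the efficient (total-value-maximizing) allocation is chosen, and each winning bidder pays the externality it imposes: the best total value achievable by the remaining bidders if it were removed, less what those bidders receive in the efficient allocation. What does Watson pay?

Watson pays $45.

Efficient allocation: Leclerc→Lot B ($142), Watson→Lot D ($160), Farahani→Lot A ($67); total welfare W = $369.
Watson receives Lot D at value $160, so the others get W − 160 = $209.
Without Watson: best allocation of the remaining 2 bidders over all 3 lots is Leclerc→Lot B ($142), Farahani→Lot D ($112), total $254.
VCG payment = (others' best without Watson) − (others' welfare with Watson) = 254 − 209 = $45.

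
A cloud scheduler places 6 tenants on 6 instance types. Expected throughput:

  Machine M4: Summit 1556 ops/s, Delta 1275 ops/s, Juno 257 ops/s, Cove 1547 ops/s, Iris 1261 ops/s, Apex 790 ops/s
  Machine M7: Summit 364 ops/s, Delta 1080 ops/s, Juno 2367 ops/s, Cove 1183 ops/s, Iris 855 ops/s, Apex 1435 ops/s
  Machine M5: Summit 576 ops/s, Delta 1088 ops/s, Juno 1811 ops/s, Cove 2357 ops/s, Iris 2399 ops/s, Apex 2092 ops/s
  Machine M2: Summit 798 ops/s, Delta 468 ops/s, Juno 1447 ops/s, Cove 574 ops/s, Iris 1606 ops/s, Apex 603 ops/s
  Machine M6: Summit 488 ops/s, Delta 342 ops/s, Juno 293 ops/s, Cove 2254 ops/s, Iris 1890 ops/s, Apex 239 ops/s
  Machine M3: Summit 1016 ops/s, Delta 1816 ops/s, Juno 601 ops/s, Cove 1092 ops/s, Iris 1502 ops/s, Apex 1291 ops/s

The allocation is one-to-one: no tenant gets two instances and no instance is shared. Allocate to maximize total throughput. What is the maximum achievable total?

Maximum total: 11691 ops/s

Optimal: Summit→Machine M4 (1556 ops/s), Delta→Machine M3 (1816 ops/s), Juno→Machine M7 (2367 ops/s), Cove→Machine M6 (2254 ops/s), Iris→Machine M2 (1606 ops/s), Apex→Machine M5 (2092 ops/s) — total 1556+1816+2367+2254+1606+2092 = 11691 ops/s.
Max-entry greedy (repeatedly take the single best remaining cell) gives 10995 ops/s, worse by 696.
Next-best assignment: Summit→Machine M4, Delta→Machine M3, Juno→Machine M7, Cove→Machine M6, Iris→Machine M5, Apex→Machine M2 = 10995 ops/s.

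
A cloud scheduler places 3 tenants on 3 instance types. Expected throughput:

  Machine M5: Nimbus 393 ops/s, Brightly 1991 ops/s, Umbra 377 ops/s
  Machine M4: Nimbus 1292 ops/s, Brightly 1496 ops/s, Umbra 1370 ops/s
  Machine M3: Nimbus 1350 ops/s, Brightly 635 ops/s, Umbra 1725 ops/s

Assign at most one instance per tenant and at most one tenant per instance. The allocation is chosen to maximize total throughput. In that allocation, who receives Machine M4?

This is a one-to-one assignment (maximum-weight bipartite matching).
Optimal: Nimbus→Machine M4 (1292 ops/s), Brightly→Machine M5 (1991 ops/s), Umbra→Machine M3 (1725 ops/s) — total 1292+1991+1725 = 5008 ops/s.
Column-greedy (each instance in turn goes to its best remaining tenant) gives 4711 ops/s, worse by 297.
Next-best assignment: Nimbus→Machine M3, Brightly→Machine M5, Umbra→Machine M4 = 4711 ops/s.
No other one-to-one assignment exceeds 5008 ops/s.
Nimbus's own top instance is Machine M3 (1350 ops/s), but forcing Nimbus→Machine M3 and reassigning the rest optimally gives only 4711 ops/s — worse by 297.

Nimbus receives Machine M4.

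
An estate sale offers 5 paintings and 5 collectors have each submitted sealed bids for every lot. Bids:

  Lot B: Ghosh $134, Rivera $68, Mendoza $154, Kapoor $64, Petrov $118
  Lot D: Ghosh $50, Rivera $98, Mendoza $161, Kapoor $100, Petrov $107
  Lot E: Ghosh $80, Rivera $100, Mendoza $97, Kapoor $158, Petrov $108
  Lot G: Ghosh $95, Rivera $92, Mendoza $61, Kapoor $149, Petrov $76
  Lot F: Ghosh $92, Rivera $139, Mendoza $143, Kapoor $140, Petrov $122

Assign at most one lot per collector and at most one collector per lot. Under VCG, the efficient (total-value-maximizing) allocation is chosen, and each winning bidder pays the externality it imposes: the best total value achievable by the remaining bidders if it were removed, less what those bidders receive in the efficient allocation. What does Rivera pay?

Rivera pays $23.

Efficient allocation: Ghosh→Lot B ($134), Rivera→Lot F ($139), Mendoza→Lot D ($161), Kapoor→Lot G ($149), Petrov→Lot E ($108); total welfare W = $691.
Rivera receives Lot F at value $139, so the others get W − 139 = $552.
Without Rivera: best allocation of the remaining 4 bidders over all 5 lots is Ghosh→Lot B ($134), Mendoza→Lot D ($161), Kapoor→Lot E ($158), Petrov→Lot F ($122), total $575.
VCG payment = (others' best without Rivera) − (others' welfare with Rivera) = 575 − 552 = $23.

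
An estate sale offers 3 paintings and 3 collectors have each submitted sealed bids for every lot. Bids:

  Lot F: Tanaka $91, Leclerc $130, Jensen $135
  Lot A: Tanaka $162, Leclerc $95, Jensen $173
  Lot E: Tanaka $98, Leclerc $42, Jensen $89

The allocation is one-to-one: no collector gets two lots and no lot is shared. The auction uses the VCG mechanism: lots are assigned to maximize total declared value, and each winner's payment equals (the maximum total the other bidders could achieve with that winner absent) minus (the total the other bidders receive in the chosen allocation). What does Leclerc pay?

Efficient allocation: Tanaka→Lot E ($98), Leclerc→Lot F ($130), Jensen→Lot A ($173); total welfare W = $401.
Leclerc receives Lot F at value $130, so the others get W − 130 = $271.
Without Leclerc: best allocation of the remaining 2 bidders over all 3 lots is Tanaka→Lot A ($162), Jensen→Lot F ($135), total $297.
VCG payment = (others' best without Leclerc) − (others' welfare with Leclerc) = 297 − 271 = $26.

Leclerc pays $26.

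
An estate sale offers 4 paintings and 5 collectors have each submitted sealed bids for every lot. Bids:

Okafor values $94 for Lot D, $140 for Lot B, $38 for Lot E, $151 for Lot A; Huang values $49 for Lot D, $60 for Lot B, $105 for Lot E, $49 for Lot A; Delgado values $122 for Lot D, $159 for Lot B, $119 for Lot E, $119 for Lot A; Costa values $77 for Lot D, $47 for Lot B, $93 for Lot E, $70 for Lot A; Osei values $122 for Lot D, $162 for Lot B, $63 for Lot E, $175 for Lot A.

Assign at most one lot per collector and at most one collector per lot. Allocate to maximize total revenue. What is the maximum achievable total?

Maximum total: $542

This is the linear assignment problem.
Optimal: Delgado→Lot D ($122), Okafor→Lot B ($140), Huang→Lot E ($105), Osei→Lot A ($175) — total 122+140+105+175 = $542.
Max-entry greedy (repeatedly take the single best remaining cell) gives $533, worse by 9.
Next-best assignment: Delgado→Lot D, Osei→Lot B, Huang→Lot E, Okafor→Lot A = $540.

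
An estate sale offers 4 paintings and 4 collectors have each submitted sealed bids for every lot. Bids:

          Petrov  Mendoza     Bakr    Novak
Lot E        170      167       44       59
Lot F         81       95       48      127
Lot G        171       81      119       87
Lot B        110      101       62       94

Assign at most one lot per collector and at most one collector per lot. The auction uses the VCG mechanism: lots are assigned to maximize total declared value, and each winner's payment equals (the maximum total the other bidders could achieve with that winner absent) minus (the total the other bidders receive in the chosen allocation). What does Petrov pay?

Efficient allocation: Petrov→Lot G ($171), Mendoza→Lot E ($167), Bakr→Lot B ($62), Novak→Lot F ($127); total welfare W = $527.
Petrov receives Lot G at value $171, so the others get W − 171 = $356.
Without Petrov: best allocation of the remaining 3 bidders over all 4 lots is Mendoza→Lot E ($167), Bakr→Lot G ($119), Novak→Lot F ($127), total $413.
VCG payment = (others' best without Petrov) − (others' welfare with Petrov) = 413 − 356 = $57.

Petrov pays $57.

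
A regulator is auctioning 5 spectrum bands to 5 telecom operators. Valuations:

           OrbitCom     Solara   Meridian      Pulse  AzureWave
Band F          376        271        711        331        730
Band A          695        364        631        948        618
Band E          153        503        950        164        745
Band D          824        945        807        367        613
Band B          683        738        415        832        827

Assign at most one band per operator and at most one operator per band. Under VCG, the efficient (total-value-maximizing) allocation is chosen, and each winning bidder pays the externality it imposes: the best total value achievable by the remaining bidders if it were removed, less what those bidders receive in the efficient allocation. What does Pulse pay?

Efficient allocation: OrbitCom→Band B ($683M), Solara→Band D ($945M), Meridian→Band E ($950M), Pulse→Band A ($948M), AzureWave→Band F ($730M); total welfare W = $4256M.
Pulse receives Band A at value $948M, so the others get W − 948 = $3308M.
Without Pulse: best allocation of the remaining 4 bidders over all 5 bands is OrbitCom→Band A ($695M), Solara→Band D ($945M), Meridian→Band E ($950M), AzureWave→Band B ($827M), total $3417M.
VCG payment = (others' best without Pulse) − (others' welfare with Pulse) = 3417 − 3308 = $109M.

Pulse pays $109M.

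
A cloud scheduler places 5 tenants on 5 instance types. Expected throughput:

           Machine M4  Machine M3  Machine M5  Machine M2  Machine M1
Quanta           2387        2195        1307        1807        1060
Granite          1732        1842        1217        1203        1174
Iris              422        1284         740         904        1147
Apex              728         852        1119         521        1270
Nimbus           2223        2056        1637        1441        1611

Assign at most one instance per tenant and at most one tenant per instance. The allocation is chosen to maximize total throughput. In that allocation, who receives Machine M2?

Optimal: Quanta→Machine M2 (1807 ops/s), Granite→Machine M3 (1842 ops/s), Iris→Machine M1 (1147 ops/s), Apex→Machine M5 (1119 ops/s), Nimbus→Machine M4 (2223 ops/s) — total 1807+1842+1147+1119+2223 = 8138 ops/s.
Row-greedy (each tenant in turn takes its best remaining instance) gives 7936 ops/s, worse by 202.
Every other assignment is strictly worse.
Quanta's own top instance is Machine M4 (2387 ops/s), but forcing Quanta→Machine M4 and reassigning the rest optimally gives only 8040 ops/s — worse by 98.

Quanta receives Machine M2.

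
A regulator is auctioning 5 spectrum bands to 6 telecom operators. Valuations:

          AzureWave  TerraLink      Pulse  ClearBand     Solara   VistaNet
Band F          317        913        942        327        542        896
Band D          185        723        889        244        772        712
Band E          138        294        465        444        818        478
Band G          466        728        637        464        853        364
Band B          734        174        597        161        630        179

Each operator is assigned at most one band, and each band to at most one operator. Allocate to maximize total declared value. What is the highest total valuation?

Optimal: VistaNet→Band F ($896M), Pulse→Band D ($889M), Solara→Band E ($818M), TerraLink→Band G ($728M), AzureWave→Band B ($734M) — total 896+889+818+728+734 = $4065M.
Max-entry greedy (repeatedly take the single best remaining cell) gives $3730M, worse by 335.
Next-best assignment: Pulse→Band F, VistaNet→Band D, Solara→Band E, TerraLink→Band G, AzureWave→Band B = $3934M.
Checked against all permutations: $4065M is optimal.

Maximum total: $4065M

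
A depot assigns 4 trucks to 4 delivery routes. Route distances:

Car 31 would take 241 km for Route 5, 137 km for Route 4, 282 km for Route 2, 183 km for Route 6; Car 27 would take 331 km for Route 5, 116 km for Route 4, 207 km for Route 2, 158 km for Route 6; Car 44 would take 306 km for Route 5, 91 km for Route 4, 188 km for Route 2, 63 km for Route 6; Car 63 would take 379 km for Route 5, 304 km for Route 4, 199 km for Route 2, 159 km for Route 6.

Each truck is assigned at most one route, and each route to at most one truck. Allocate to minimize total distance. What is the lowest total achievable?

Minimum total: 619 km

Optimal: Car 31→Route 5 (241 km), Car 27→Route 4 (116 km), Car 44→Route 6 (63 km), Car 63→Route 2 (199 km) — total 241+116+63+199 = 619 km.
Column-greedy (each route in turn goes to its cheapest remaining truck) gives 689 km, worse by 70.
Swapping Car 63↔Car 31 (Car 63→Route 5 379 km, Car 31→Route 2 282 km) adds 221.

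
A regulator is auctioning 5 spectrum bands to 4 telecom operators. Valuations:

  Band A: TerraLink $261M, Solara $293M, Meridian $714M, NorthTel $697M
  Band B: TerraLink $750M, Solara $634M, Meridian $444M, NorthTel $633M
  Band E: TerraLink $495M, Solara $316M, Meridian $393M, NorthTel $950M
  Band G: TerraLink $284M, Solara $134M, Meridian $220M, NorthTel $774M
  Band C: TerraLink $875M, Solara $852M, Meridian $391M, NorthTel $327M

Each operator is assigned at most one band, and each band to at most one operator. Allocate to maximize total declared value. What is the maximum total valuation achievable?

Treat this as an assignment problem: match each operator to one band.
Optimal: TerraLink→Band B ($750M), Solara→Band C ($852M), Meridian→Band A ($714M), NorthTel→Band E ($950M) — total 750+852+714+950 = $3266M.
Row-greedy (each operator in turn takes its best remaining band) gives $3173M, worse by 93.
Next-best assignment: TerraLink→Band C, Solara→Band B, Meridian→Band A, NorthTel→Band E = $3173M.
Checked against all permutations: $3266M is optimal.

Max total: $3266M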